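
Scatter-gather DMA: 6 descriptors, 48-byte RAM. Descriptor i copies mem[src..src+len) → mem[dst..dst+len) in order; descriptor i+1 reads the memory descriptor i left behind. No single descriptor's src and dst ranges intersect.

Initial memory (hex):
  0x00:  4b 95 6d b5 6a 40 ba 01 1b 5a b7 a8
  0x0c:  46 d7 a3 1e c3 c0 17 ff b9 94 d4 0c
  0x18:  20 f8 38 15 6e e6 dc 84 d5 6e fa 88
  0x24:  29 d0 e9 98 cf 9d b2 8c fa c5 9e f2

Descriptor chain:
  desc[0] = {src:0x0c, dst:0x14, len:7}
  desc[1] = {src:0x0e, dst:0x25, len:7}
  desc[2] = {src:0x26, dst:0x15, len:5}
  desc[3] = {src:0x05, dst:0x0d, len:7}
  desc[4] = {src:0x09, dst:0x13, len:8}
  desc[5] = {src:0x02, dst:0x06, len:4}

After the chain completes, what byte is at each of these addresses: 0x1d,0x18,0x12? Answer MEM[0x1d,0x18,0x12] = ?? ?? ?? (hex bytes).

MEM[0x1d,0x18,0x12] = e6 ba b7

  after D0: wrote 7B at 0x14 = 46d7a31ec3c017
  after D1: wrote 7B at 0x25 = a31ec3c017ff46
  after D2: wrote 5B at 0x15 = 1ec3c017ff
  after D3: wrote 7B at 0x0d = 40ba011b5ab7a8
  after D4: wrote 8B at 0x13 = 5ab7a84640ba011b
  after D5: wrote 4B at 0x06 = 6db56a40
query mem[0x1d]=0xe6, mem[0x18]=0xba, mem[0x12]=0xb7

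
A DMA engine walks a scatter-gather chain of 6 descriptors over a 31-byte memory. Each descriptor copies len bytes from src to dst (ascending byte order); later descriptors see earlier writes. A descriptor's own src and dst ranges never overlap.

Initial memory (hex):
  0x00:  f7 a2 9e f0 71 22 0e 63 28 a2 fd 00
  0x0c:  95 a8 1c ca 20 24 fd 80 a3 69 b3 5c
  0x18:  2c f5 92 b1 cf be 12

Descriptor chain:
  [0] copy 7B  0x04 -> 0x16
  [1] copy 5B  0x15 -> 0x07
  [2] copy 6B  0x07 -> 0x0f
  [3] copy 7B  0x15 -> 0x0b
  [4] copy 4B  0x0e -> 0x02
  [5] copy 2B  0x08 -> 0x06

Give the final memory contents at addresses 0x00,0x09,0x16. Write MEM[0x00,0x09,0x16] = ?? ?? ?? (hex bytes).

MEM[0x00,0x09,0x16] = f7 22 71

D0: mem[0x16..0x1c] <- [71 22 0e 63 28 a2 fd]
D1: mem[0x07..0x0b] <- [69 71 22 0e 63]
D2: mem[0x0f..0x14] <- [69 71 22 0e 63 95]
D3: mem[0x0b..0x11] <- [69 71 22 0e 63 28 a2]
D4: mem[0x02..0x05] <- [0e 63 28 a2]
D5: mem[0x06..0x07] <- [71 22]
query mem[0x00]=0xf7, mem[0x09]=0x22, mem[0x16]=0x71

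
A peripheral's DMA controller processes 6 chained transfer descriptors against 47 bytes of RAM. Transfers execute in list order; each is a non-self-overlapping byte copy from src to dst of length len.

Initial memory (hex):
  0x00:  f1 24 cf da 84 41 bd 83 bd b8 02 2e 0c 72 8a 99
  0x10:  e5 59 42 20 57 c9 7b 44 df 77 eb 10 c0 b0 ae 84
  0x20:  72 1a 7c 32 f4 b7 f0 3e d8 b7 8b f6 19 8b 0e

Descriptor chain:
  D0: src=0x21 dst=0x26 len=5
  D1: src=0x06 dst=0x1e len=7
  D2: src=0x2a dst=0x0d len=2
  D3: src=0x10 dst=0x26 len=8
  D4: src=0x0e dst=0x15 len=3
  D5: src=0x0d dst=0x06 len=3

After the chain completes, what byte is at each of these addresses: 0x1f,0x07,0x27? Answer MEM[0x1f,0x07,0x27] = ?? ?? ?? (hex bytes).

  after D0: wrote 5B at 0x26 = 1a7c32f4b7
  after D1: wrote 7B at 0x1e = bd83bdb8022e0c
  after D2: wrote 2B at 0x0d = b7f6
  after D3: wrote 8B at 0x26 = e559422057c97b44
  after D4: wrote 3B at 0x15 = f699e5
  after D5: wrote 3B at 0x06 = b7f699
query mem[0x1f]=0x83, mem[0x07]=0xf6, mem[0x27]=0x59

MEM[0x1f,0x07,0x27] = 83 f6 59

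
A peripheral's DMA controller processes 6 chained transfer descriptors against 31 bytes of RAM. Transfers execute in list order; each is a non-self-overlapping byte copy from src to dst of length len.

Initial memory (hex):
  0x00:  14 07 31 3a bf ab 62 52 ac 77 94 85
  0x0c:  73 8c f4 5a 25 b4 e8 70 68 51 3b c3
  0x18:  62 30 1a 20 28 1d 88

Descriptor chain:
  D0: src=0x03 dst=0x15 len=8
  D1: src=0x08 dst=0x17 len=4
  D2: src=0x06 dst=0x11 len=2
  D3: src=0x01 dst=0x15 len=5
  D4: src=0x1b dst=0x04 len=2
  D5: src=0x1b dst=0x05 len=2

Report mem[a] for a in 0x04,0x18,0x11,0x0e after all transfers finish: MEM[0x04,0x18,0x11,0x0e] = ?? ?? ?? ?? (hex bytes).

D0: mem[0x15..0x1c] <- [3a bf ab 62 52 ac 77 94]
D1: mem[0x17..0x1a] <- [ac 77 94 85]
D2: mem[0x11..0x12] <- [62 52]
D3: mem[0x15..0x19] <- [07 31 3a bf ab]
D4: mem[0x04..0x05] <- [77 94]
D5: mem[0x05..0x06] <- [77 94]
query mem[0x04]=0x77, mem[0x18]=0xbf, mem[0x11]=0x62, mem[0x0e]=0xf4

MEM[0x04,0x18,0x11,0x0e] = 77 bf 62 f4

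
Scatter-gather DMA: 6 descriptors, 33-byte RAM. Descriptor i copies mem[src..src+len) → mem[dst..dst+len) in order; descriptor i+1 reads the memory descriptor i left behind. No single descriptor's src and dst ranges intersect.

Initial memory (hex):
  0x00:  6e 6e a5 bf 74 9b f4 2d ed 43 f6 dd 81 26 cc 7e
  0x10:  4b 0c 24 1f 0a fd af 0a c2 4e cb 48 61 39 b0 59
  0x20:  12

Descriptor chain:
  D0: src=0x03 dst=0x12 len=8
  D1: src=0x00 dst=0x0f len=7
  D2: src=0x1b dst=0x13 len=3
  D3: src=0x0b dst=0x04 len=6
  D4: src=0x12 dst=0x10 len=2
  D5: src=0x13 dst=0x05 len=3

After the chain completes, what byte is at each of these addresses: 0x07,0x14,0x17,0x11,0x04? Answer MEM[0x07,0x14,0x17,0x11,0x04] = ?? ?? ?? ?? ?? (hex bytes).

#0 dst[0x12+8] := {0xbf,0x74,0x9b,0xf4,0x2d,0xed,0x43,0xf6}
#1 dst[0x0f+7] := {0x6e,0x6e,0xa5,0xbf,0x74,0x9b,0xf4}
#2 dst[0x13+3] := {0x48,0x61,0x39}
#3 dst[0x04+6] := {0xdd,0x81,0x26,0xcc,0x6e,0x6e}
#4 dst[0x10+2] := {0xbf,0x48}
#5 dst[0x05+3] := {0x48,0x61,0x39}
query mem[0x07]=0x39, mem[0x14]=0x61, mem[0x17]=0xed, mem[0x11]=0x48, mem[0x04]=0xdd

MEM[0x07,0x14,0x17,0x11,0x04] = 39 61 ed 48 dd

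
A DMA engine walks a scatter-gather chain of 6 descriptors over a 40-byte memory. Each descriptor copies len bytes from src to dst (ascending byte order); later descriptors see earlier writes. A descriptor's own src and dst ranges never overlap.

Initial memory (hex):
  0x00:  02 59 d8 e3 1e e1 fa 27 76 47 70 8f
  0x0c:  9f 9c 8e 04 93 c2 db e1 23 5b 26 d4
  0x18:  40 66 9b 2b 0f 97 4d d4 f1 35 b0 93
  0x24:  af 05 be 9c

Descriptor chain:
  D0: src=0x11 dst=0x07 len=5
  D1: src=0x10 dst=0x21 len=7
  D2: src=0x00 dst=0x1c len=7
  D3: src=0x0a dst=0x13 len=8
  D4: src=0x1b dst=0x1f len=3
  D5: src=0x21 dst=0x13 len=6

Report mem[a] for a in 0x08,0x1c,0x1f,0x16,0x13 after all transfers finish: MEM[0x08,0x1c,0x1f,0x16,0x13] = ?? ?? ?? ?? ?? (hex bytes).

[0] 0x11->0x07 len=5 : c2 db e1 23 5b
[1] 0x10->0x21 len=7 : 93 c2 db e1 23 5b 26
[2] 0x00->0x1c len=7 : 02 59 d8 e3 1e e1 fa
[3] 0x0a->0x13 len=8 : 23 5b 9f 9c 8e 04 93 c2
[4] 0x1b->0x1f len=3 : 2b 02 59
[5] 0x21->0x13 len=6 : 59 fa db e1 23 5b
query mem[0x08]=0xdb, mem[0x1c]=0x02, mem[0x1f]=0x2b, mem[0x16]=0xe1, mem[0x13]=0x59

MEM[0x08,0x1c,0x1f,0x16,0x13] = db 02 2b e1 59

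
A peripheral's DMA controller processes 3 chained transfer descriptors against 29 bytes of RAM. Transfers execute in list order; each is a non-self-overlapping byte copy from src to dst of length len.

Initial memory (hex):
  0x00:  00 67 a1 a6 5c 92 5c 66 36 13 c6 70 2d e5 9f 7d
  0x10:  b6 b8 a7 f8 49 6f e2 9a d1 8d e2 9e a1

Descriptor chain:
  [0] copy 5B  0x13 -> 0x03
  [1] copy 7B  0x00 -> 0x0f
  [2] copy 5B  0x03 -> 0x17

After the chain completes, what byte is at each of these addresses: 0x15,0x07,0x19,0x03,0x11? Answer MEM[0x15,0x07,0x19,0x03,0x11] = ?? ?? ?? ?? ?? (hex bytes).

MEM[0x15,0x07,0x19,0x03,0x11] = e2 9a 6f f8 a1

#0 dst[0x03+5] := {0xf8,0x49,0x6f,0xe2,0x9a}
#1 dst[0x0f+7] := {0x00,0x67,0xa1,0xf8,0x49,0x6f,0xe2}
#2 dst[0x17+5] := {0xf8,0x49,0x6f,0xe2,0x9a}
query mem[0x15]=0xe2, mem[0x07]=0x9a, mem[0x19]=0x6f, mem[0x03]=0xf8, mem[0x11]=0xa1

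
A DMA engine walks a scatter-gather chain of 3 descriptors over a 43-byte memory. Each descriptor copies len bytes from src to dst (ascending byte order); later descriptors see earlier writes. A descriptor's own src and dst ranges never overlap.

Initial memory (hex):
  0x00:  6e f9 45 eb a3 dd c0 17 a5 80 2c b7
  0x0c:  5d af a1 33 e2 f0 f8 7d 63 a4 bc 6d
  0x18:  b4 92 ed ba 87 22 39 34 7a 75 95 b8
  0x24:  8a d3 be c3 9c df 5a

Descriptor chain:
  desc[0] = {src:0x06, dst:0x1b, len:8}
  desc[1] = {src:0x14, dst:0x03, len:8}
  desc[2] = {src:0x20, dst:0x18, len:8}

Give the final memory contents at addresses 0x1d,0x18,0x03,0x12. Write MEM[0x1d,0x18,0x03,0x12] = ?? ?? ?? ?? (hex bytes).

#0 dst[0x1b+8] := {0xc0,0x17,0xa5,0x80,0x2c,0xb7,0x5d,0xaf}
#1 dst[0x03+8] := {0x63,0xa4,0xbc,0x6d,0xb4,0x92,0xed,0xc0}
#2 dst[0x18+8] := {0xb7,0x5d,0xaf,0xb8,0x8a,0xd3,0xbe,0xc3}
query mem[0x1d]=0xd3, mem[0x18]=0xb7, mem[0x03]=0x63, mem[0x12]=0xf8

MEM[0x1d,0x18,0x03,0x12] = d3 b7 63 f8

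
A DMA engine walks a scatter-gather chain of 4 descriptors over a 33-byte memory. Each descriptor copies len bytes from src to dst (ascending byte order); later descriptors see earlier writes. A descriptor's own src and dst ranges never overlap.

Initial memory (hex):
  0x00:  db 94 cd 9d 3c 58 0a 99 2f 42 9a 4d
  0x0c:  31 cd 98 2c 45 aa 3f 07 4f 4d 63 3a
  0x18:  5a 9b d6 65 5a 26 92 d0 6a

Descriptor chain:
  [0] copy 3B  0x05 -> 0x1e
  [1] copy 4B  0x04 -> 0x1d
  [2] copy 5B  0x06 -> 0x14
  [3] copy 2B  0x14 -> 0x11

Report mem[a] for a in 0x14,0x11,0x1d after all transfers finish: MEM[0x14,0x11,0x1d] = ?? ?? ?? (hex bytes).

MEM[0x14,0x11,0x1d] = 0a 0a 3c

D0: mem[0x1e..0x20] <- [58 0a 99]
D1: mem[0x1d..0x20] <- [3c 58 0a 99]
D2: mem[0x14..0x18] <- [0a 99 2f 42 9a]
D3: mem[0x11..0x12] <- [0a 99]
query mem[0x14]=0x0a, mem[0x11]=0x0a, mem[0x1d]=0x3c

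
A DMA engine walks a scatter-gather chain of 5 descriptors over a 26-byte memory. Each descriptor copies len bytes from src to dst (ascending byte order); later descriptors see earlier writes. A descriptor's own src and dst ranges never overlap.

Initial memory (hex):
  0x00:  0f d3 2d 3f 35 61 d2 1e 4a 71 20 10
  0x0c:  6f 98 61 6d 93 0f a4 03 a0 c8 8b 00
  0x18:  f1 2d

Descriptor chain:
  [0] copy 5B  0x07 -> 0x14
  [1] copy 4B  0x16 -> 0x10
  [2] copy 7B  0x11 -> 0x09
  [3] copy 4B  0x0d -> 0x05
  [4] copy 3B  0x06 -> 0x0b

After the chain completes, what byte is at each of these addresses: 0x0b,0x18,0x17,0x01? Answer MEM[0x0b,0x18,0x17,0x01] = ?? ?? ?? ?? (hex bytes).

[0] 0x07->0x14 len=5 : 1e 4a 71 20 10
[1] 0x16->0x10 len=4 : 71 20 10 2d
[2] 0x11->0x09 len=7 : 20 10 2d 1e 4a 71 20
[3] 0x0d->0x05 len=4 : 4a 71 20 71
[4] 0x06->0x0b len=3 : 71 20 71
query mem[0x0b]=0x71, mem[0x18]=0x10, mem[0x17]=0x20, mem[0x01]=0xd3

MEM[0x0b,0x18,0x17,0x01] = 71 10 20 d3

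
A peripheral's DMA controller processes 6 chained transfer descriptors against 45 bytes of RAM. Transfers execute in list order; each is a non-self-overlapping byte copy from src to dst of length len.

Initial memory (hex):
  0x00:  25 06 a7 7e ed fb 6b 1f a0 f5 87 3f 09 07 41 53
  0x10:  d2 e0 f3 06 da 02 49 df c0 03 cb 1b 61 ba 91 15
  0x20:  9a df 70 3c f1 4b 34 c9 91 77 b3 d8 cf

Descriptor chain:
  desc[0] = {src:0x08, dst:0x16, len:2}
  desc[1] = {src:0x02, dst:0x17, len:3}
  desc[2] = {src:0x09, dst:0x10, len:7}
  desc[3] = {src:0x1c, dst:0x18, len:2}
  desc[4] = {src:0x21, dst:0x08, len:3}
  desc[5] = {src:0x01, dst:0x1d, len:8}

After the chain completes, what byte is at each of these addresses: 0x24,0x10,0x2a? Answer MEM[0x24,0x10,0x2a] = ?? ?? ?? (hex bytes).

MEM[0x24,0x10,0x2a] = df f5 b3

D0: mem[0x16..0x17] <- [a0 f5]
D1: mem[0x17..0x19] <- [a7 7e ed]
D2: mem[0x10..0x16] <- [f5 87 3f 09 07 41 53]
D3: mem[0x18..0x19] <- [61 ba]
D4: mem[0x08..0x0a] <- [df 70 3c]
D5: mem[0x1d..0x24] <- [06 a7 7e ed fb 6b 1f df]
query mem[0x24]=0xdf, mem[0x10]=0xf5, mem[0x2a]=0xb3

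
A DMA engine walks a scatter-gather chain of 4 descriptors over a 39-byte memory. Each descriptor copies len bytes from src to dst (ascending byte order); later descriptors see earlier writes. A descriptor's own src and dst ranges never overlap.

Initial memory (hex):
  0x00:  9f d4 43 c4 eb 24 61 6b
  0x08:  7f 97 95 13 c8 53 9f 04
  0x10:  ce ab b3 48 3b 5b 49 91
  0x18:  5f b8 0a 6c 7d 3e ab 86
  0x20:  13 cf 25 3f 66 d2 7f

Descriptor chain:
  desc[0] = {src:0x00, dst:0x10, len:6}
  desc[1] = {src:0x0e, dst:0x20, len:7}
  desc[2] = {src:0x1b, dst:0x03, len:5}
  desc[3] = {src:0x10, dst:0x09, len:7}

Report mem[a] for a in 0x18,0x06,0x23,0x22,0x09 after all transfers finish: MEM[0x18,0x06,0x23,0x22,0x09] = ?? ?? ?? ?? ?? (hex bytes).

MEM[0x18,0x06,0x23,0x22,0x09] = 5f ab d4 9f 9f

[0] 0x00->0x10 len=6 : 9f d4 43 c4 eb 24
[1] 0x0e->0x20 len=7 : 9f 04 9f d4 43 c4 eb
[2] 0x1b->0x03 len=5 : 6c 7d 3e ab 86
[3] 0x10->0x09 len=7 : 9f d4 43 c4 eb 24 49
query mem[0x18]=0x5f, mem[0x06]=0xab, mem[0x23]=0xd4, mem[0x22]=0x9f, mem[0x09]=0x9f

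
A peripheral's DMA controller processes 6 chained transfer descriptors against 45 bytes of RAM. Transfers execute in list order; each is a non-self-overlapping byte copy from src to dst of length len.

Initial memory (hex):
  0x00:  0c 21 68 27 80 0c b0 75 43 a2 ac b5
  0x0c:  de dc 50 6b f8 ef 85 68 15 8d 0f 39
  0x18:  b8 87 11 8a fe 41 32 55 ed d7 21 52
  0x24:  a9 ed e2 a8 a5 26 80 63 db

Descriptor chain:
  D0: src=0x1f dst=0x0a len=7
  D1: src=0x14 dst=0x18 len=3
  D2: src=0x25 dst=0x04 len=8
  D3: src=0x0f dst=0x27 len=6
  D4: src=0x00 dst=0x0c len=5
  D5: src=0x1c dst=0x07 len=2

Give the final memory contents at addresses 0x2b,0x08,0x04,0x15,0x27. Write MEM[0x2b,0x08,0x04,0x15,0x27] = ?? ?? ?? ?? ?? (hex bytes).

D0: mem[0x0a..0x10] <- [55 ed d7 21 52 a9 ed]
D1: mem[0x18..0x1a] <- [15 8d 0f]
D2: mem[0x04..0x0b] <- [ed e2 a8 a5 26 80 63 db]
D3: mem[0x27..0x2c] <- [a9 ed ef 85 68 15]
D4: mem[0x0c..0x10] <- [0c 21 68 27 ed]
D5: mem[0x07..0x08] <- [fe 41]
query mem[0x2b]=0x68, mem[0x08]=0x41, mem[0x04]=0xed, mem[0x15]=0x8d, mem[0x27]=0xa9

MEM[0x2b,0x08,0x04,0x15,0x27] = 68 41 ed 8d a9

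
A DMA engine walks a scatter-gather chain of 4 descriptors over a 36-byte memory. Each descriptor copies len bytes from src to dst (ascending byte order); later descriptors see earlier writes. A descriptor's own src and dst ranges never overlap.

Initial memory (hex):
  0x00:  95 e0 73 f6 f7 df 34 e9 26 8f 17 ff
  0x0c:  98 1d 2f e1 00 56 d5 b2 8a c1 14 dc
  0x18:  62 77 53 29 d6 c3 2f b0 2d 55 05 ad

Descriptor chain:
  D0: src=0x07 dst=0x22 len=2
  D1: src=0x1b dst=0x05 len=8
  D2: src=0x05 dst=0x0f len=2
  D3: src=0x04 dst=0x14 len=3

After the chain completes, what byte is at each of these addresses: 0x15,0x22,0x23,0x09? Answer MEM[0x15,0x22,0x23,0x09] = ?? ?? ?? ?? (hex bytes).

[0] 0x07->0x22 len=2 : e9 26
[1] 0x1b->0x05 len=8 : 29 d6 c3 2f b0 2d 55 e9
[2] 0x05->0x0f len=2 : 29 d6
[3] 0x04->0x14 len=3 : f7 29 d6
query mem[0x15]=0x29, mem[0x22]=0xe9, mem[0x23]=0x26, mem[0x09]=0xb0

MEM[0x15,0x22,0x23,0x09] = 29 e9 26 b0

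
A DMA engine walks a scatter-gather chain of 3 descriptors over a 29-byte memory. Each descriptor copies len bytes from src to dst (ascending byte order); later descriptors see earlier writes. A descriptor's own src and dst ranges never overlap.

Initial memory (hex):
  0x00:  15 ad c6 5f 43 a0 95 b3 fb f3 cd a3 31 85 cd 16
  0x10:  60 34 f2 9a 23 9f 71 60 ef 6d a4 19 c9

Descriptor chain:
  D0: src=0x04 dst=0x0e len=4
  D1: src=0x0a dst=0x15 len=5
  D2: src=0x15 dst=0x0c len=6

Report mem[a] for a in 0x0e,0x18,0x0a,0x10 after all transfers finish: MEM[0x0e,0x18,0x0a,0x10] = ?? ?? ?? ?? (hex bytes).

[0] 0x04->0x0e len=4 : 43 a0 95 b3
[1] 0x0a->0x15 len=5 : cd a3 31 85 43
[2] 0x15->0x0c len=6 : cd a3 31 85 43 a4
query mem[0x0e]=0x31, mem[0x18]=0x85, mem[0x0a]=0xcd, mem[0x10]=0x43

MEM[0x0e,0x18,0x0a,0x10] = 31 85 cd 43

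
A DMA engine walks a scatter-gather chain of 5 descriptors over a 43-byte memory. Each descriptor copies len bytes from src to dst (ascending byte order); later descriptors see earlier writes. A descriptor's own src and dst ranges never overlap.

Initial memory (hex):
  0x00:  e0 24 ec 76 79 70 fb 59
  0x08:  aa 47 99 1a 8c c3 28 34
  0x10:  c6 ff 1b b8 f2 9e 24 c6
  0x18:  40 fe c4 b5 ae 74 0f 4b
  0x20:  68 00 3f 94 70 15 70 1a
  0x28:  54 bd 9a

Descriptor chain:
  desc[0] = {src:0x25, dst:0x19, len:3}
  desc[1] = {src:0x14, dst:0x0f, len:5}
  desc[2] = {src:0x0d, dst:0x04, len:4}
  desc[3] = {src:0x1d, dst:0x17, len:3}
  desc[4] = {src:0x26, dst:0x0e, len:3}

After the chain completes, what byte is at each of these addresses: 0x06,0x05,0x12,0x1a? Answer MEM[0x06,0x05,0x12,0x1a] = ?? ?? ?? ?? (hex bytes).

MEM[0x06,0x05,0x12,0x1a] = f2 28 c6 70

[0] 0x25->0x19 len=3 : 15 70 1a
[1] 0x14->0x0f len=5 : f2 9e 24 c6 40
[2] 0x0d->0x04 len=4 : c3 28 f2 9e
[3] 0x1d->0x17 len=3 : 74 0f 4b
[4] 0x26->0x0e len=3 : 70 1a 54
query mem[0x06]=0xf2, mem[0x05]=0x28, mem[0x12]=0xc6, mem[0x1a]=0x70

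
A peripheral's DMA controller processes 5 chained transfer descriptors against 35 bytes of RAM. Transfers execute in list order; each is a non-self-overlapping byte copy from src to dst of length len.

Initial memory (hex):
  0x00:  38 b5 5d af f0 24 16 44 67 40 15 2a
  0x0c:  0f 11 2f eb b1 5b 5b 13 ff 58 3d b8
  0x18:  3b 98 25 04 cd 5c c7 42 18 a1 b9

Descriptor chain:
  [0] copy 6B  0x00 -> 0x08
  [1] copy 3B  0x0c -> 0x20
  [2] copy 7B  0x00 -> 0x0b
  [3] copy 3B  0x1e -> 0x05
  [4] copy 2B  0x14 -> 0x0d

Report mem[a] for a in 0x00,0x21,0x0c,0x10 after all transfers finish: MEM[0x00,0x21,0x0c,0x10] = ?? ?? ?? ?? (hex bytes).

MEM[0x00,0x21,0x0c,0x10] = 38 24 b5 24

#0 dst[0x08+6] := {0x38,0xb5,0x5d,0xaf,0xf0,0x24}
#1 dst[0x20+3] := {0xf0,0x24,0x2f}
#2 dst[0x0b+7] := {0x38,0xb5,0x5d,0xaf,0xf0,0x24,0x16}
#3 dst[0x05+3] := {0xc7,0x42,0xf0}
#4 dst[0x0d+2] := {0xff,0x58}
query mem[0x00]=0x38, mem[0x21]=0x24, mem[0x0c]=0xb5, mem[0x10]=0x24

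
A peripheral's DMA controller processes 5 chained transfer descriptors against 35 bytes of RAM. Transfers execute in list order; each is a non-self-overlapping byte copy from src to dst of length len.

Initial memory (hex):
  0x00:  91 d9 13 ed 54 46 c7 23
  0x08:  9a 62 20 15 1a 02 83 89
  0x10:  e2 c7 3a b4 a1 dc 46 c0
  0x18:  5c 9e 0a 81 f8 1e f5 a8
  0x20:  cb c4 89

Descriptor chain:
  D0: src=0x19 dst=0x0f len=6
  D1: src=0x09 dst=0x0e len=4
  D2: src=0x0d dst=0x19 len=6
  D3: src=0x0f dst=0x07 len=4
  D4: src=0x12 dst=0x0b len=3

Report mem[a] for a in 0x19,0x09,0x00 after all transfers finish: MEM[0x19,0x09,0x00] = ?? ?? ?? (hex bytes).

MEM[0x19,0x09,0x00] = 02 1a 91

  after D0: wrote 6B at 0x0f = 9e0a81f81ef5
  after D1: wrote 4B at 0x0e = 6220151a
  after D2: wrote 6B at 0x19 = 026220151af8
  after D3: wrote 4B at 0x07 = 20151af8
  after D4: wrote 3B at 0x0b = f81ef5
query mem[0x19]=0x02, mem[0x09]=0x1a, mem[0x00]=0x91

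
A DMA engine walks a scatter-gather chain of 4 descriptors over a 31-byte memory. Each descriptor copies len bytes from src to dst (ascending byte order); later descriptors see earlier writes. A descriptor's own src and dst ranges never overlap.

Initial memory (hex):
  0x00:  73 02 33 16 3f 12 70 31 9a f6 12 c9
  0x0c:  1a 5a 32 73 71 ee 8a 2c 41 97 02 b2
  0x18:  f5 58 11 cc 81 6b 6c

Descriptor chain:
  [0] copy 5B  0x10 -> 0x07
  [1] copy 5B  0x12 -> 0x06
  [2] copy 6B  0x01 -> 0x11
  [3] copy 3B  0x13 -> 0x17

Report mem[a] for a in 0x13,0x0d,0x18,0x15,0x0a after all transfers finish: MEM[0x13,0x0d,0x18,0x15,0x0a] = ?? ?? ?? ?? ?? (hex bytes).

MEM[0x13,0x0d,0x18,0x15,0x0a] = 16 5a 3f 12 02

  after D0: wrote 5B at 0x07 = 71ee8a2c41
  after D1: wrote 5B at 0x06 = 8a2c419702
  after D2: wrote 6B at 0x11 = 0233163f128a
  after D3: wrote 3B at 0x17 = 163f12
query mem[0x13]=0x16, mem[0x0d]=0x5a, mem[0x18]=0x3f, mem[0x15]=0x12, mem[0x0a]=0x02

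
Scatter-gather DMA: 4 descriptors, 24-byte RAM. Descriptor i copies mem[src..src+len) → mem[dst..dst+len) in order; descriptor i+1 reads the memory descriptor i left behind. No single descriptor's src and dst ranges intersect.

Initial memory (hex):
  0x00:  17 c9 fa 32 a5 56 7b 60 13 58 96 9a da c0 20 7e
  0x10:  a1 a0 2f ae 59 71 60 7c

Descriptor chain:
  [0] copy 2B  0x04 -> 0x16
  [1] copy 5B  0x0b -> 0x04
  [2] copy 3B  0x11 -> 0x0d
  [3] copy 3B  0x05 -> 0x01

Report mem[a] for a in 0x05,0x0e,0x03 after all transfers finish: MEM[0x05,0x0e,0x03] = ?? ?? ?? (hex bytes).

MEM[0x05,0x0e,0x03] = da 2f 20

  after D0: wrote 2B at 0x16 = a556
  after D1: wrote 5B at 0x04 = 9adac0207e
  after D2: wrote 3B at 0x0d = a02fae
  after D3: wrote 3B at 0x01 = dac020
query mem[0x05]=0xda, mem[0x0e]=0x2f, mem[0x03]=0x20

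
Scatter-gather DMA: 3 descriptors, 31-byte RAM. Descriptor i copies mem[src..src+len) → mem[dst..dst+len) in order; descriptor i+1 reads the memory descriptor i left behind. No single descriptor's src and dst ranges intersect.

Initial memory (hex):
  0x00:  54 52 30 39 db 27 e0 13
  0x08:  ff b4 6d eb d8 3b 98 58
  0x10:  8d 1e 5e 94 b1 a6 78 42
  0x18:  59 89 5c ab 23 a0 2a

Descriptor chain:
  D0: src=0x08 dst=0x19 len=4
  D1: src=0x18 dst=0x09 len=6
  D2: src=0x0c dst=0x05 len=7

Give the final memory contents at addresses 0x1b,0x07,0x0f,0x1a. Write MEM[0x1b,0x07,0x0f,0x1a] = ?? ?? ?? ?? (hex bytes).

D0: mem[0x19..0x1c] <- [ff b4 6d eb]
D1: mem[0x09..0x0e] <- [59 ff b4 6d eb a0]
D2: mem[0x05..0x0b] <- [6d eb a0 58 8d 1e 5e]
query mem[0x1b]=0x6d, mem[0x07]=0xa0, mem[0x0f]=0x58, mem[0x1a]=0xb4

MEM[0x1b,0x07,0x0f,0x1a] = 6d a0 58 b4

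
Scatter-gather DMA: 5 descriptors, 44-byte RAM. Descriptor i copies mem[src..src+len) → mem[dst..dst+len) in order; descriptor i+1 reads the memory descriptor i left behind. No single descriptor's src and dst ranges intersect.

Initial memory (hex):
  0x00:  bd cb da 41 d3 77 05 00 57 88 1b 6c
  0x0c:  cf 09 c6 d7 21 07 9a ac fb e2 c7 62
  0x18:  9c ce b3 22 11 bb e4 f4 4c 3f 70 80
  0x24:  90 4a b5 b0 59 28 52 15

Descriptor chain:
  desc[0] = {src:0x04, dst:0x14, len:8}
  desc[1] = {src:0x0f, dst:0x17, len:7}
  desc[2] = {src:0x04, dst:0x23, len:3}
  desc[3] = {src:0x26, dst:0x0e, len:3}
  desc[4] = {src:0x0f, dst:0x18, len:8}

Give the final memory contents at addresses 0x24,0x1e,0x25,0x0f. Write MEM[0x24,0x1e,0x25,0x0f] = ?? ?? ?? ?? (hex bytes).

MEM[0x24,0x1e,0x25,0x0f] = 77 77 05 b0

[0] 0x04->0x14 len=8 : d3 77 05 00 57 88 1b 6c
[1] 0x0f->0x17 len=7 : d7 21 07 9a ac d3 77
[2] 0x04->0x23 len=3 : d3 77 05
[3] 0x26->0x0e len=3 : b5 b0 59
[4] 0x0f->0x18 len=8 : b0 59 07 9a ac d3 77 05
query mem[0x24]=0x77, mem[0x1e]=0x77, mem[0x25]=0x05, mem[0x0f]=0xb0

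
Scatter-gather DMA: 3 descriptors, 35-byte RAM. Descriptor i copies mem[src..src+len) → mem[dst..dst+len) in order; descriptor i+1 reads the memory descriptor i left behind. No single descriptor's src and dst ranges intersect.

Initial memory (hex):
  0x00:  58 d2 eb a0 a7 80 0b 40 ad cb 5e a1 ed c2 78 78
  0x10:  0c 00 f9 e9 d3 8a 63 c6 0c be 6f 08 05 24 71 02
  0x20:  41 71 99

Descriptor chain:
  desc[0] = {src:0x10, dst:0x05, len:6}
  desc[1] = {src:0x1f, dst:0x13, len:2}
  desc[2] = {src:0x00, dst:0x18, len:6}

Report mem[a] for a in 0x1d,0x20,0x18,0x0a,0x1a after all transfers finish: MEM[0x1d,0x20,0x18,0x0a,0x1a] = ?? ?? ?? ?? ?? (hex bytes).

[0] 0x10->0x05 len=6 : 0c 00 f9 e9 d3 8a
[1] 0x1f->0x13 len=2 : 02 41
[2] 0x00->0x18 len=6 : 58 d2 eb a0 a7 0c
query mem[0x1d]=0x0c, mem[0x20]=0x41, mem[0x18]=0x58, mem[0x0a]=0x8a, mem[0x1a]=0xeb

MEM[0x1d,0x20,0x18,0x0a,0x1a] = 0c 41 58 8a eb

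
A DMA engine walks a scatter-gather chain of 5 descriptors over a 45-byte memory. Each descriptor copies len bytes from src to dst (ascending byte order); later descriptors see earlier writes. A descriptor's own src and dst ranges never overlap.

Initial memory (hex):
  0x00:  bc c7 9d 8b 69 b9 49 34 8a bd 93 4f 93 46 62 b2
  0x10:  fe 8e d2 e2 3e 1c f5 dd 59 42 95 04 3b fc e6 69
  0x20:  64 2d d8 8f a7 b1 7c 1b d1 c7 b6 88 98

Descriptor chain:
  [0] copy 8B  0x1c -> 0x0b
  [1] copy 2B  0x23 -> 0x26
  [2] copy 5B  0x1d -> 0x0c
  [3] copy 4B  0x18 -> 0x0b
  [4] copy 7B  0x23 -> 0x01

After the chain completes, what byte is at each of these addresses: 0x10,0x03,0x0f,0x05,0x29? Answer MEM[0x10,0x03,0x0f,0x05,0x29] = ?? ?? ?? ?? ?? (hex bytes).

  after D0: wrote 8B at 0x0b = 3bfce669642dd88f
  after D1: wrote 2B at 0x26 = 8fa7
  after D2: wrote 5B at 0x0c = fce669642d
  after D3: wrote 4B at 0x0b = 59429504
  after D4: wrote 7B at 0x01 = 8fa7b18fa7d1c7
query mem[0x10]=0x2d, mem[0x03]=0xb1, mem[0x0f]=0x64, mem[0x05]=0xa7, mem[0x29]=0xc7

MEM[0x10,0x03,0x0f,0x05,0x29] = 2d b1 64 a7 c7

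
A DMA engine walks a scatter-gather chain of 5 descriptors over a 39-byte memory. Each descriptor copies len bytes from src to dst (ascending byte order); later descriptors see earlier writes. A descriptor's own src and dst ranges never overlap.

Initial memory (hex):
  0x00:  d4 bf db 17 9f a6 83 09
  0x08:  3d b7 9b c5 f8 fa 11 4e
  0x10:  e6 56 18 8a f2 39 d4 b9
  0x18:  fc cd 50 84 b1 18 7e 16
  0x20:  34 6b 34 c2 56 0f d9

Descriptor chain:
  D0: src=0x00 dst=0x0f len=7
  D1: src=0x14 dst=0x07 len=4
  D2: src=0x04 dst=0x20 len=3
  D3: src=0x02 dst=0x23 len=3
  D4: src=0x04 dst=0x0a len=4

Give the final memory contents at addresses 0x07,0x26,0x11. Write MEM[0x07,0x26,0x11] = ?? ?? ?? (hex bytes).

[0] 0x00->0x0f len=7 : d4 bf db 17 9f a6 83
[1] 0x14->0x07 len=4 : a6 83 d4 b9
[2] 0x04->0x20 len=3 : 9f a6 83
[3] 0x02->0x23 len=3 : db 17 9f
[4] 0x04->0x0a len=4 : 9f a6 83 a6
query mem[0x07]=0xa6, mem[0x26]=0xd9, mem[0x11]=0xdb

MEM[0x07,0x26,0x11] = a6 d9 db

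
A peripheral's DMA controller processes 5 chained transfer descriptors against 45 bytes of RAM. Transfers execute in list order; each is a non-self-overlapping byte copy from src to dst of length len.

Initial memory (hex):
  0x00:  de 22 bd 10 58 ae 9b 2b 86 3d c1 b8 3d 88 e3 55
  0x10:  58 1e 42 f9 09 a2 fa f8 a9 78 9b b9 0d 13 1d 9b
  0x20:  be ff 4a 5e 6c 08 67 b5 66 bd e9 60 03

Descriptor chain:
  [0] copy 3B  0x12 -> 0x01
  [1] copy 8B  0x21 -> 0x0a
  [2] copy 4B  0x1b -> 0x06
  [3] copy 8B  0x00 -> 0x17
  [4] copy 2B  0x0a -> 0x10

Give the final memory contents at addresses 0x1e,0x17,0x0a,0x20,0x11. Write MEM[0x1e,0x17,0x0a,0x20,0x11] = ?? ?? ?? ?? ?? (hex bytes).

#0 dst[0x01+3] := {0x42,0xf9,0x09}
#1 dst[0x0a+8] := {0xff,0x4a,0x5e,0x6c,0x08,0x67,0xb5,0x66}
#2 dst[0x06+4] := {0xb9,0x0d,0x13,0x1d}
#3 dst[0x17+8] := {0xde,0x42,0xf9,0x09,0x58,0xae,0xb9,0x0d}
#4 dst[0x10+2] := {0xff,0x4a}
query mem[0x1e]=0x0d, mem[0x17]=0xde, mem[0x0a]=0xff, mem[0x20]=0xbe, mem[0x11]=0x4a

MEM[0x1e,0x17,0x0a,0x20,0x11] = 0d de ff be 4a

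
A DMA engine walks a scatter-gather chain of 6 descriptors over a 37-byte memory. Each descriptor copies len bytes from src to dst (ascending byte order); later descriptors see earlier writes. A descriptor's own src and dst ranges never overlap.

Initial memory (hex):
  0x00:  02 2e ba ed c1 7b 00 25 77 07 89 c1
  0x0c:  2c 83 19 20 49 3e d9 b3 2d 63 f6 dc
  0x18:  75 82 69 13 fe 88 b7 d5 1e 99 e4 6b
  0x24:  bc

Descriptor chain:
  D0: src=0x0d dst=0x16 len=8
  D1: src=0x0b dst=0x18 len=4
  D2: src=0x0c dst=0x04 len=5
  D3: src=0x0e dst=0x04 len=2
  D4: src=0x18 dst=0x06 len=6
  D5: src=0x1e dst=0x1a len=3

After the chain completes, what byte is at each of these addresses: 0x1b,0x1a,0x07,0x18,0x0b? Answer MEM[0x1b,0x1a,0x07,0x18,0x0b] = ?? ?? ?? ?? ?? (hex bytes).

MEM[0x1b,0x1a,0x07,0x18,0x0b] = d5 b7 2c c1 2d

  after D0: wrote 8B at 0x16 = 831920493ed9b32d
  after D1: wrote 4B at 0x18 = c12c8319
  after D2: wrote 5B at 0x04 = 2c83192049
  after D3: wrote 2B at 0x04 = 1920
  after D4: wrote 6B at 0x06 = c12c8319b32d
  after D5: wrote 3B at 0x1a = b7d51e
query mem[0x1b]=0xd5, mem[0x1a]=0xb7, mem[0x07]=0x2c, mem[0x18]=0xc1, mem[0x0b]=0x2d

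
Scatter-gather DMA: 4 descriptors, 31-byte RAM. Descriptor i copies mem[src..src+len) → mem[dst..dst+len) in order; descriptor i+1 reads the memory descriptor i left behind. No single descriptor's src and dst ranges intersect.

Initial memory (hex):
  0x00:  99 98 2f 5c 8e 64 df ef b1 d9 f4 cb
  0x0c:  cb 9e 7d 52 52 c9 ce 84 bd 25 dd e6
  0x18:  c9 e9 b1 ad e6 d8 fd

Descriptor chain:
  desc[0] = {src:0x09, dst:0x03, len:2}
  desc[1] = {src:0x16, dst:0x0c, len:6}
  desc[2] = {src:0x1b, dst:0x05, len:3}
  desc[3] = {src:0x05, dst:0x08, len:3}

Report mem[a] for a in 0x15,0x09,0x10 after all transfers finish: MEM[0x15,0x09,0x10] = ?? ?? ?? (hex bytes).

[0] 0x09->0x03 len=2 : d9 f4
[1] 0x16->0x0c len=6 : dd e6 c9 e9 b1 ad
[2] 0x1b->0x05 len=3 : ad e6 d8
[3] 0x05->0x08 len=3 : ad e6 d8
query mem[0x15]=0x25, mem[0x09]=0xe6, mem[0x10]=0xb1

MEM[0x15,0x09,0x10] = 25 e6 b1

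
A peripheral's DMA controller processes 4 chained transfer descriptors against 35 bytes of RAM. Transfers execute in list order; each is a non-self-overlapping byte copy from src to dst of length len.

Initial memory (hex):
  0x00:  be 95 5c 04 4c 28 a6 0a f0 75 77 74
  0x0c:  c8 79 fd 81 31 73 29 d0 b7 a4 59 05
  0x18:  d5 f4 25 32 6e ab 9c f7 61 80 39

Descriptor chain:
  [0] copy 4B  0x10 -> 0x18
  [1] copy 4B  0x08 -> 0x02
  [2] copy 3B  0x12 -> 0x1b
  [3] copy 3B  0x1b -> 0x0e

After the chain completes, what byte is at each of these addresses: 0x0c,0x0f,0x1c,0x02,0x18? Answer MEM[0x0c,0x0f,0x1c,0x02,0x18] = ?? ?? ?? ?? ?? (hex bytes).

MEM[0x0c,0x0f,0x1c,0x02,0x18] = c8 d0 d0 f0 31

#0 dst[0x18+4] := {0x31,0x73,0x29,0xd0}
#1 dst[0x02+4] := {0xf0,0x75,0x77,0x74}
#2 dst[0x1b+3] := {0x29,0xd0,0xb7}
#3 dst[0x0e+3] := {0x29,0xd0,0xb7}
query mem[0x0c]=0xc8, mem[0x0f]=0xd0, mem[0x1c]=0xd0, mem[0x02]=0xf0, mem[0x18]=0x31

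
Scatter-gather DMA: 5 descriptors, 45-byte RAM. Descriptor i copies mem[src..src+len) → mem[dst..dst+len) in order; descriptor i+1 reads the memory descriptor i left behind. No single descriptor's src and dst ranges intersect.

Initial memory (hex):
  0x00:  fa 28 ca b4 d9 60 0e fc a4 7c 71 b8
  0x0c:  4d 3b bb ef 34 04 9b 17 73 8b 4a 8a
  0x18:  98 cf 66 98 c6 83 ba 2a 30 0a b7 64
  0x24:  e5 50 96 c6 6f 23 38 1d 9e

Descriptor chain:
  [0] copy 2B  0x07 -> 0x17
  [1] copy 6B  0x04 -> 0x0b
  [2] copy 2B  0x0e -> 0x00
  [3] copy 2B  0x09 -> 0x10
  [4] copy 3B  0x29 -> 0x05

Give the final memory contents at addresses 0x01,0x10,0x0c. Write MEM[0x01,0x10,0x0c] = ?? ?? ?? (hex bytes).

MEM[0x01,0x10,0x0c] = a4 7c 60

D0: mem[0x17..0x18] <- [fc a4]
D1: mem[0x0b..0x10] <- [d9 60 0e fc a4 7c]
D2: mem[0x00..0x01] <- [fc a4]
D3: mem[0x10..0x11] <- [7c 71]
D4: mem[0x05..0x07] <- [23 38 1d]
query mem[0x01]=0xa4, mem[0x10]=0x7c, mem[0x0c]=0x60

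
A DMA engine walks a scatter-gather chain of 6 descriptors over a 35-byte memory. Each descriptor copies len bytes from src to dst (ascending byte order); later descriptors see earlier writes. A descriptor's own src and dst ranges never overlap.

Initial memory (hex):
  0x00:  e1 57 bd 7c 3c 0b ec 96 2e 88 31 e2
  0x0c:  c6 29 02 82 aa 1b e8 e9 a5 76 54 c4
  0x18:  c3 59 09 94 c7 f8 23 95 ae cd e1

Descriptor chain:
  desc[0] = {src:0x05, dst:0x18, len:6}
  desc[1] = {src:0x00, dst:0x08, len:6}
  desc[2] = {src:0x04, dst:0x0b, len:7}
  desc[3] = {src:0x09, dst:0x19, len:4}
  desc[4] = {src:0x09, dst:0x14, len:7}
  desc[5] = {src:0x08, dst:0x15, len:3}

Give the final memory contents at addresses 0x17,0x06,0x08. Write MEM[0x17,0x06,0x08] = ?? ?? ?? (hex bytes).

  after D0: wrote 6B at 0x18 = 0bec962e8831
  after D1: wrote 6B at 0x08 = e157bd7c3c0b
  after D2: wrote 7B at 0x0b = 3c0bec96e157bd
  after D3: wrote 4B at 0x19 = 57bd3c0b
  after D4: wrote 7B at 0x14 = 57bd3c0bec96e1
  after D5: wrote 3B at 0x15 = e157bd
query mem[0x17]=0xbd, mem[0x06]=0xec, mem[0x08]=0xe1

MEM[0x17,0x06,0x08] = bd ec e1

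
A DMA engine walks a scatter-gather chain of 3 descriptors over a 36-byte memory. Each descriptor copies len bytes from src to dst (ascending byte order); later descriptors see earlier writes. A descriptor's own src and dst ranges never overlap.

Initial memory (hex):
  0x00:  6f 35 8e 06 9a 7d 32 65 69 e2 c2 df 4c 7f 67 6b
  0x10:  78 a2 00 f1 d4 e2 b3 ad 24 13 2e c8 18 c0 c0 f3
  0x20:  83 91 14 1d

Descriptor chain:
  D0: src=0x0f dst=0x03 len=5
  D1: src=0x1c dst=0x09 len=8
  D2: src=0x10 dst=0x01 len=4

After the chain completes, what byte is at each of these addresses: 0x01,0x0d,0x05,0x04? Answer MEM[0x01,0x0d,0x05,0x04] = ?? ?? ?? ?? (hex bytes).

D0: mem[0x03..0x07] <- [6b 78 a2 00 f1]
D1: mem[0x09..0x10] <- [18 c0 c0 f3 83 91 14 1d]
D2: mem[0x01..0x04] <- [1d a2 00 f1]
query mem[0x01]=0x1d, mem[0x0d]=0x83, mem[0x05]=0xa2, mem[0x04]=0xf1

MEM[0x01,0x0d,0x05,0x04] = 1d 83 a2 f1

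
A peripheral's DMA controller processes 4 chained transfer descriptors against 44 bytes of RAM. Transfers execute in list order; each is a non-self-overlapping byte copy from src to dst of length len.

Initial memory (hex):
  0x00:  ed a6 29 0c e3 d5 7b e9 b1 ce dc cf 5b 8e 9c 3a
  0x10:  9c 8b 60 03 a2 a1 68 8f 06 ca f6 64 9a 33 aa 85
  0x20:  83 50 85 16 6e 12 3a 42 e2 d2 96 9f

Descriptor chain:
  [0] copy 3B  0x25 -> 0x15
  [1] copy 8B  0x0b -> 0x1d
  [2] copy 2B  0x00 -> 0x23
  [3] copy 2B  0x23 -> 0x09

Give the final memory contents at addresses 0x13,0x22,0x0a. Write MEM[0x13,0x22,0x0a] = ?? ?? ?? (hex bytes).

MEM[0x13,0x22,0x0a] = 03 9c a6

#0 dst[0x15+3] := {0x12,0x3a,0x42}
#1 dst[0x1d+8] := {0xcf,0x5b,0x8e,0x9c,0x3a,0x9c,0x8b,0x60}
#2 dst[0x23+2] := {0xed,0xa6}
#3 dst[0x09+2] := {0xed,0xa6}
query mem[0x13]=0x03, mem[0x22]=0x9c, mem[0x0a]=0xa6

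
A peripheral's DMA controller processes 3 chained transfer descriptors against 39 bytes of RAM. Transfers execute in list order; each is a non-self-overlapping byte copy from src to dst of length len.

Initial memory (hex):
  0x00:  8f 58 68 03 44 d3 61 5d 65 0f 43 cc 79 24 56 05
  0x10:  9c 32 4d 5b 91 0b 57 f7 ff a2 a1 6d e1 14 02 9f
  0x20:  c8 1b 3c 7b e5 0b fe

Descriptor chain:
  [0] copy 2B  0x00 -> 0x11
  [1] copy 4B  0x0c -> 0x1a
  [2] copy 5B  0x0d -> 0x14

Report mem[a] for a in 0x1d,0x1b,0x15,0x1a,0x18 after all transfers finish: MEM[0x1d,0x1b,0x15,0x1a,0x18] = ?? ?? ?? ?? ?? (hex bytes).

  after D0: wrote 2B at 0x11 = 8f58
  after D1: wrote 4B at 0x1a = 79245605
  after D2: wrote 5B at 0x14 = 2456059c8f
query mem[0x1d]=0x05, mem[0x1b]=0x24, mem[0x15]=0x56, mem[0x1a]=0x79, mem[0x18]=0x8f

MEM[0x1d,0x1b,0x15,0x1a,0x18] = 05 24 56 79 8f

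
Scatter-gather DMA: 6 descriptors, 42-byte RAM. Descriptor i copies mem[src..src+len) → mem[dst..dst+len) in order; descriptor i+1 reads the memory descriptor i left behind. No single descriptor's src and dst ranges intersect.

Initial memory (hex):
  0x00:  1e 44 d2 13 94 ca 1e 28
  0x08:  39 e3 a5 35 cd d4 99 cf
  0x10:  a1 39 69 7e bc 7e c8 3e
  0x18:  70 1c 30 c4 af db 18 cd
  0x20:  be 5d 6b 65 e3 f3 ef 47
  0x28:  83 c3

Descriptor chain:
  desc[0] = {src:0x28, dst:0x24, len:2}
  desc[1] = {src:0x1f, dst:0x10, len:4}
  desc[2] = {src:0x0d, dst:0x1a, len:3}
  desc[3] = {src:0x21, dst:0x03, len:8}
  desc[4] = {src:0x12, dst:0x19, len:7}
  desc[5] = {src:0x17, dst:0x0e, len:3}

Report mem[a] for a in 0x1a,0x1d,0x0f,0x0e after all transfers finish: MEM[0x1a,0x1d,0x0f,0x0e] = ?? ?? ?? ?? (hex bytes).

MEM[0x1a,0x1d,0x0f,0x0e] = 6b c8 70 3e

D0: mem[0x24..0x25] <- [83 c3]
D1: mem[0x10..0x13] <- [cd be 5d 6b]
D2: mem[0x1a..0x1c] <- [d4 99 cf]
D3: mem[0x03..0x0a] <- [5d 6b 65 83 c3 ef 47 83]
D4: mem[0x19..0x1f] <- [5d 6b bc 7e c8 3e 70]
D5: mem[0x0e..0x10] <- [3e 70 5d]
query mem[0x1a]=0x6b, mem[0x1d]=0xc8, mem[0x0f]=0x70, mem[0x0e]=0x3e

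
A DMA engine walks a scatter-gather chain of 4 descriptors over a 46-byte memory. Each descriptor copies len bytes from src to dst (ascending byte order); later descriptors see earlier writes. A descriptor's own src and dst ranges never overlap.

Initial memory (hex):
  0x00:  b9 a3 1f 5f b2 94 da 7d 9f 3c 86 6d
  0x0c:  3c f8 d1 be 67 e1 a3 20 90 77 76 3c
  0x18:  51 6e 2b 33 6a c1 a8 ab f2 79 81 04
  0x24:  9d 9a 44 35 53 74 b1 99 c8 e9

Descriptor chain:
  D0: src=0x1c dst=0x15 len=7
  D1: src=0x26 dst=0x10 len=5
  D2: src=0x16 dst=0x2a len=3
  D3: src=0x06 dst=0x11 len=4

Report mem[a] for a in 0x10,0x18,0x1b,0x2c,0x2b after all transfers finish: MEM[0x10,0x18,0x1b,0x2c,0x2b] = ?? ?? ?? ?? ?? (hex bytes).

D0: mem[0x15..0x1b] <- [6a c1 a8 ab f2 79 81]
D1: mem[0x10..0x14] <- [44 35 53 74 b1]
D2: mem[0x2a..0x2c] <- [c1 a8 ab]
D3: mem[0x11..0x14] <- [da 7d 9f 3c]
query mem[0x10]=0x44, mem[0x18]=0xab, mem[0x1b]=0x81, mem[0x2c]=0xab, mem[0x2b]=0xa8

MEM[0x10,0x18,0x1b,0x2c,0x2b] = 44 ab 81 ab a8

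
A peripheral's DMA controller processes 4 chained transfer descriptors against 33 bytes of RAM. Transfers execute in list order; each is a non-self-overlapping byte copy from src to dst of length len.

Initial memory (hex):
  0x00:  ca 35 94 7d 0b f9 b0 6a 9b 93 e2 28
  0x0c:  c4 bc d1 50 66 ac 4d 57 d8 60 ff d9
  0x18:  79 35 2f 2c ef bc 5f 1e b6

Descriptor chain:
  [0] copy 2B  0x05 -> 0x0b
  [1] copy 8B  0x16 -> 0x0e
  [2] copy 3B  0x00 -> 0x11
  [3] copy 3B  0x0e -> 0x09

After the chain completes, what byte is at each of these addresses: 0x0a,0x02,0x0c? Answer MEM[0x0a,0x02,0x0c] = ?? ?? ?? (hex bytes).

[0] 0x05->0x0b len=2 : f9 b0
[1] 0x16->0x0e len=8 : ff d9 79 35 2f 2c ef bc
[2] 0x00->0x11 len=3 : ca 35 94
[3] 0x0e->0x09 len=3 : ff d9 79
query mem[0x0a]=0xd9, mem[0x02]=0x94, mem[0x0c]=0xb0

MEM[0x0a,0x02,0x0c] = d9 94 b0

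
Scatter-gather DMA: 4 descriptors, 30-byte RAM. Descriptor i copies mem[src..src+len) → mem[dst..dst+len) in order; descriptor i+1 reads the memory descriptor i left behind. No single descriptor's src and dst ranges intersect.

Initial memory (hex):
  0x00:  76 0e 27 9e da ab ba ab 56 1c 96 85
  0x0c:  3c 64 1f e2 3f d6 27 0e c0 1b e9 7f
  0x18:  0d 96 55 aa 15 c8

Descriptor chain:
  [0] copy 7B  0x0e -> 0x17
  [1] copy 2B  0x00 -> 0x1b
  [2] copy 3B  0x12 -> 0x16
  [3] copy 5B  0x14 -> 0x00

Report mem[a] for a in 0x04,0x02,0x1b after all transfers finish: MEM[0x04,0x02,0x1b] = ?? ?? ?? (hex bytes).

MEM[0x04,0x02,0x1b] = c0 27 76

#0 dst[0x17+7] := {0x1f,0xe2,0x3f,0xd6,0x27,0x0e,0xc0}
#1 dst[0x1b+2] := {0x76,0x0e}
#2 dst[0x16+3] := {0x27,0x0e,0xc0}
#3 dst[0x00+5] := {0xc0,0x1b,0x27,0x0e,0xc0}
query mem[0x04]=0xc0, mem[0x02]=0x27, mem[0x1b]=0x76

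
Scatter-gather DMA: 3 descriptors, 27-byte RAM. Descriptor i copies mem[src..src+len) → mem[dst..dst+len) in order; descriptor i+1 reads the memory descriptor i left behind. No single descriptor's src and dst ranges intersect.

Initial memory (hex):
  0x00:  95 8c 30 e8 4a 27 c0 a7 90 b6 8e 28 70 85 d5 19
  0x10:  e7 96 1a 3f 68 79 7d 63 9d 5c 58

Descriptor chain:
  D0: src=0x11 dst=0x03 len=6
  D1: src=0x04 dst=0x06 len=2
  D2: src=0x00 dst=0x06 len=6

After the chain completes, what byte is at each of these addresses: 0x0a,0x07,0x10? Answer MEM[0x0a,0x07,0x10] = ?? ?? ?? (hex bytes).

D0: mem[0x03..0x08] <- [96 1a 3f 68 79 7d]
D1: mem[0x06..0x07] <- [1a 3f]
D2: mem[0x06..0x0b] <- [95 8c 30 96 1a 3f]
query mem[0x0a]=0x1a, mem[0x07]=0x8c, mem[0x10]=0xe7

MEM[0x0a,0x07,0x10] = 1a 8c e7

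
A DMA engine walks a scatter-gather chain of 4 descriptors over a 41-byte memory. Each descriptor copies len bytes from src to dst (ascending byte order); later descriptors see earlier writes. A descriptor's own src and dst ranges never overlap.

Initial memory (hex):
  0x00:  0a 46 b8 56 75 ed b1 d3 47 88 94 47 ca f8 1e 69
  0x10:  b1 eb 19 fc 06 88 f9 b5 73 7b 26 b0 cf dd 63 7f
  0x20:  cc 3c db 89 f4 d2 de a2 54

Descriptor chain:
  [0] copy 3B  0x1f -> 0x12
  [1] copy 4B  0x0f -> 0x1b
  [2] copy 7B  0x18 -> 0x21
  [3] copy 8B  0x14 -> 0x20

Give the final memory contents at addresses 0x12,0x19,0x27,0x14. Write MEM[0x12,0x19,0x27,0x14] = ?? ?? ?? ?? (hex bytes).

MEM[0x12,0x19,0x27,0x14] = 7f 7b 69 3c

  after D0: wrote 3B at 0x12 = 7fcc3c
  after D1: wrote 4B at 0x1b = 69b1eb7f
  after D2: wrote 7B at 0x21 = 737b2669b1eb7f
  after D3: wrote 8B at 0x20 = 3c88f9b5737b2669
query mem[0x12]=0x7f, mem[0x19]=0x7b, mem[0x27]=0x69, mem[0x14]=0x3c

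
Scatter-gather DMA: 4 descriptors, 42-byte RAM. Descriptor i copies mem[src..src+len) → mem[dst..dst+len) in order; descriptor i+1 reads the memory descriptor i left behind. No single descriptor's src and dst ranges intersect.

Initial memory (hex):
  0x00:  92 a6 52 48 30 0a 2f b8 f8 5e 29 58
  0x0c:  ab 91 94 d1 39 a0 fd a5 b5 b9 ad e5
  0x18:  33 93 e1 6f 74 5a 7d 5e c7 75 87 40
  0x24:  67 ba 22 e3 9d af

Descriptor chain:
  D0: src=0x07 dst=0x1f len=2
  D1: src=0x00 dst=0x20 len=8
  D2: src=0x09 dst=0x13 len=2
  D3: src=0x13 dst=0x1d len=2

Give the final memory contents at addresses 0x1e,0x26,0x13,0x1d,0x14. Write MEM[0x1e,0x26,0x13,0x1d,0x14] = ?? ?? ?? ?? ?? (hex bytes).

[0] 0x07->0x1f len=2 : b8 f8
[1] 0x00->0x20 len=8 : 92 a6 52 48 30 0a 2f b8
[2] 0x09->0x13 len=2 : 5e 29
[3] 0x13->0x1d len=2 : 5e 29
query mem[0x1e]=0x29, mem[0x26]=0x2f, mem[0x13]=0x5e, mem[0x1d]=0x5e, mem[0x14]=0x29

MEM[0x1e,0x26,0x13,0x1d,0x14] = 29 2f 5e 5e 29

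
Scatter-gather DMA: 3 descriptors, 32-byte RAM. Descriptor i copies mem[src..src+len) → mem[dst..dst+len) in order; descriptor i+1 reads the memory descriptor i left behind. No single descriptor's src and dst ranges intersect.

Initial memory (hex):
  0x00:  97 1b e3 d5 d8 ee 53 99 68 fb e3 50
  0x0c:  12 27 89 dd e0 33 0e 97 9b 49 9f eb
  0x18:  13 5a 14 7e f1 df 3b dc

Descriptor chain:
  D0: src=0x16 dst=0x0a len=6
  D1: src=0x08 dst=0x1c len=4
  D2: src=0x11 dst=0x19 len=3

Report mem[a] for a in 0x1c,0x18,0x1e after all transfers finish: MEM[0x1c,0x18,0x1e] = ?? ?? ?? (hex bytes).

MEM[0x1c,0x18,0x1e] = 68 13 9f

[0] 0x16->0x0a len=6 : 9f eb 13 5a 14 7e
[1] 0x08->0x1c len=4 : 68 fb 9f eb
[2] 0x11->0x19 len=3 : 33 0e 97
query mem[0x1c]=0x68, mem[0x18]=0x13, mem[0x1e]=0x9f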